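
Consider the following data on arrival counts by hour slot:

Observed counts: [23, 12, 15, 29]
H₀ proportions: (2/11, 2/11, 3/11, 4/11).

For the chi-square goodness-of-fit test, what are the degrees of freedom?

degrees of freedom = 3

df = k − 1 = 4 − 1 = 3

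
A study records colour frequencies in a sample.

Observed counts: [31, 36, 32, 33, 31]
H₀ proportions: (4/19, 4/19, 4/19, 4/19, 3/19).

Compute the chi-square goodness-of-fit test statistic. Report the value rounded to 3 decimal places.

n = 163; E_i = n·p_i = [34.32, 34.32, 34.32, 34.32, 25.74]
χ² = (31−34.32)²/34.32 + (36−34.32)²/34.32 + (32−34.32)²/34.32 + (33−34.32)²/34.32 + (31−25.74)²/25.74 = 1.6861
df = 4

test statistic = 1.686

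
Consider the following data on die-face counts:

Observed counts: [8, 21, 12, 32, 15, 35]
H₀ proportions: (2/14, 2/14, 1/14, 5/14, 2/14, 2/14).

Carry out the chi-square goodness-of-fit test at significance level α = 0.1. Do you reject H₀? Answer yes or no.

reject H₀: yes

n = 123; E_i = n·p_i = [17.57, 17.57, 8.79, 43.93, 17.57, 17.57]
χ² = (8−17.57)²/17.57 + (21−17.57)²/17.57 + (12−8.79)²/8.79 + (32−43.93)²/43.93 + (15−17.57)²/17.57 + (35−17.57)²/17.57 = 27.9610
df = 5
p-value (upper-tail) = 0.00004
At α=0.1: p < α → reject H₀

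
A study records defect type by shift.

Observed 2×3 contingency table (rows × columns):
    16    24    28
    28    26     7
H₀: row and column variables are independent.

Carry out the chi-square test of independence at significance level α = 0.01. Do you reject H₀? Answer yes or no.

Row totals [68, 61], col totals [44, 50, 35], n=129
χ² = (16−23.19)²/23.19 + (24−26.36)²/26.36 + (28−18.45)²/18.45 + (28−20.81)²/20.81 + (26−23.64)²/23.64 + (7−16.55)²/16.55 = 15.6189
df = 2
p-value (upper-tail) = 0.00041
At α=0.01: p < α → reject H₀

reject H₀: yes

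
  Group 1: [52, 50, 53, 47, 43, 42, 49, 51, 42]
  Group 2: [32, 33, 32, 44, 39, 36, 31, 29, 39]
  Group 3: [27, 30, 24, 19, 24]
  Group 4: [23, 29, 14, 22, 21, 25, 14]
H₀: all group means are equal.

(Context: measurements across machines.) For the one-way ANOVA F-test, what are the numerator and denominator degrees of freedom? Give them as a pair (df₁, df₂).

k = 4 groups, N = 30 total
df = (k−1, N−k) = (4−1, 30−4) = (3, 26)

degrees of freedom = [3, 26]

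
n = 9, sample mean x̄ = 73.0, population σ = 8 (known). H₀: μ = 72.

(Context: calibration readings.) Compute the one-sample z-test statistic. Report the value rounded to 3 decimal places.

test statistic = 0.375

SE = σ/√n = 8/√9 = 2.6667
z = (x̄−μ₀)/SE = (73.0−72)/2.6667 = 0.3750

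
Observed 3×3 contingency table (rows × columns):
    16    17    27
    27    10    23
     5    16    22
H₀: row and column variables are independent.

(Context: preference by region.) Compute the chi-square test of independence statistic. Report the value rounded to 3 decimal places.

Row totals [60, 60, 43], col totals [48, 43, 72], n=163
χ² = (16−17.67)²/17.67 + (17−15.83)²/15.83 + (27−26.50)²/26.50 + (27−17.67)²/17.67 + (10−15.83)²/15.83 + (23−26.50)²/26.50 + (5−12.66)²/12.66 + (16−11.34)²/11.34 + (22−18.99)²/18.99 = 14.8149
df = 4

test statistic = 14.815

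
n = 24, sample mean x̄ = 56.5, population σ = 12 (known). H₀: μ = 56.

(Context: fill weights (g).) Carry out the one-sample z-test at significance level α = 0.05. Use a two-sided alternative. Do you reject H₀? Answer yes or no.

SE = σ/√n = 12/√24 = 2.4495
z = (x̄−μ₀)/SE = (56.5−56)/2.4495 = 0.2041
p-value (two-sided) = 0.83826
At α=0.05: p ≥ α → fail to reject H₀

reject H₀: no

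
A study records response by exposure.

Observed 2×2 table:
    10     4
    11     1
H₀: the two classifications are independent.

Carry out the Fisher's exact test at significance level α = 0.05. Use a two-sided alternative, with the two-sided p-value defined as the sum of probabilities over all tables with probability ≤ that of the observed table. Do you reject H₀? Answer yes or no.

reject H₀: no

Margins: r₁=14, r₂=12, c₁=21, c₂=5, n=26
p_obs = C(14,10)·C(12,11)/C(26,21); sum pmf over tables with pmf ≤ p_obs
p-value (two-sided) = 0.33043
At α=0.05: p ≥ α → fail to reject H₀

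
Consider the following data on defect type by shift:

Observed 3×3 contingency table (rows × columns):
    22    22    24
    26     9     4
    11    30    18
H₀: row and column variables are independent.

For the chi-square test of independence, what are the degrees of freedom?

df = (r−1)(c−1) = (3−1)·(3−1) = 4

degrees of freedom = 4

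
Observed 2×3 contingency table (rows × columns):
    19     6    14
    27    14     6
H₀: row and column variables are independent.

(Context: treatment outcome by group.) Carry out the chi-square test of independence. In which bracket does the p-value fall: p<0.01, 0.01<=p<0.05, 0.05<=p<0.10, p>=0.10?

Row totals [39, 47], col totals [46, 20, 20], n=86
χ² = (19−20.86)²/20.86 + (6−9.07)²/9.07 + (14−9.07)²/9.07 + (27−25.14)²/25.14 + (14−10.93)²/10.93 + (6−10.93)²/10.93 = 7.1086
df = 2
p-value (upper-tail) = 0.02860
→ bracket: 0.01<=p<0.05

p-value bracket: 0.01<=p<0.05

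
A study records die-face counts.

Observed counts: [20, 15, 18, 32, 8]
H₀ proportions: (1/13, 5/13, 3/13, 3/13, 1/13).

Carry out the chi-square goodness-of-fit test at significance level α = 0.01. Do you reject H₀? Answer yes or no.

n = 93; E_i = n·p_i = [7.15, 35.77, 21.46, 21.46, 7.15]
χ² = (20−7.15)²/7.15 + (15−35.77)²/35.77 + (18−21.46)²/21.46 + (32−21.46)²/21.46 + (8−7.15)²/7.15 = 40.9606
df = 4
p-value (upper-tail) = 0.00000
At α=0.01: p < α → reject H₀

reject H₀: yes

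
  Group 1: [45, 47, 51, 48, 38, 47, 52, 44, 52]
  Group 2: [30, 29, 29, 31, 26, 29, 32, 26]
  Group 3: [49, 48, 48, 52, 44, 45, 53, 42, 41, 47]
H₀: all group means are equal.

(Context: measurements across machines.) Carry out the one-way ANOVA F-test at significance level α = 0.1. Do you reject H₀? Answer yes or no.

reject H₀: yes

Group means [47.11, 29.00, 46.90], grand mean 41.667
SSB = Σnᵢ(x̄ᵢ−x̄)² = 1824.211; SSW = ΣΣ(x−x̄ᵢ)² = 333.789
MSB = 1824.211/2 = 912.1056; MSW = 333.789/24 = 13.9079
F = MSB/MSW = 65.5820
df = (2, 24)
p-value (upper-tail) = 0.00000
At α=0.1: p < α → reject H₀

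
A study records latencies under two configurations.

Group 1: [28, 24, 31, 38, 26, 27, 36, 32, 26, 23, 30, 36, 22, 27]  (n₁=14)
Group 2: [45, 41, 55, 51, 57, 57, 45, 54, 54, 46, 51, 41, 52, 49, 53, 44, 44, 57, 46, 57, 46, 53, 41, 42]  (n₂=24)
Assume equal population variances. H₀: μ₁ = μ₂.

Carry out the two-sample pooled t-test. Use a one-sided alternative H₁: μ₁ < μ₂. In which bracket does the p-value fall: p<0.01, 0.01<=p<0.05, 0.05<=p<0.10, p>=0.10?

x̄₁=29.000, s₁=5.038, n₁=14
x̄₂=49.208, s₂=5.672, n₂=24
s_p² = [13·5.038² + 23·5.672²]/36 = 29.7211
SE = √(s_p²·(1/14+1/24)) = 1.8334
t = (29.000−49.208)/1.8334 = -11.0224
df = 36
p-value (one-sided, H₁ less) = 0.00000
→ bracket: p<0.01

p-value bracket: p<0.01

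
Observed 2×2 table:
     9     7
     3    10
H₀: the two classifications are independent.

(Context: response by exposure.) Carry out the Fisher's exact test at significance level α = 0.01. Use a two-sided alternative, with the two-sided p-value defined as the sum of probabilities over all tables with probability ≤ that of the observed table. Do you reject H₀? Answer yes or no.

Margins: r₁=16, r₂=13, c₁=12, c₂=17, n=29
p_obs = C(16,9)·C(13,3)/C(29,12); sum pmf over tables with pmf ≤ p_obs
p-value (two-sided) = 0.12975
At α=0.01: p ≥ α → fail to reject H₀

reject H₀: no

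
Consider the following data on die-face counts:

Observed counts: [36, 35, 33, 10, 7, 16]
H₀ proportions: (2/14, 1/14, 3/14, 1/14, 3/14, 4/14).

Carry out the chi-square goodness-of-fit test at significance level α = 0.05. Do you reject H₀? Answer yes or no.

n = 137; E_i = n·p_i = [19.57, 9.79, 29.36, 9.79, 29.36, 39.14]
χ² = (36−19.57)²/19.57 + (35−9.79)²/9.79 + (33−29.36)²/29.36 + (10−9.79)²/9.79 + (7−29.36)²/29.36 + (16−39.14)²/39.14 = 109.9246
df = 5
p-value (upper-tail) = 0.00000
At α=0.05: p < α → reject H₀

reject H₀: yes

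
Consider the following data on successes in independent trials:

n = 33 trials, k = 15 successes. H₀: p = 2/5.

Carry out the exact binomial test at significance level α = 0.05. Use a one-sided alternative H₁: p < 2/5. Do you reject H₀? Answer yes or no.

Exact binomial: n=33, k=15, p₀=2/5=0.4000
P(X≤15) from Σ C(n,i)·p₀^i·(1−p₀)^(n−i)
p-value (one-sided, H₁ less) = 0.79408
At α=0.05: p ≥ α → fail to reject H₀

reject H₀: no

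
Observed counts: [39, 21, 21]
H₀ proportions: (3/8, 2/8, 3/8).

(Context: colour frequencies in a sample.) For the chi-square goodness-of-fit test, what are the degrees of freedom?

degrees of freedom = 2

df = k − 1 = 3 − 1 = 2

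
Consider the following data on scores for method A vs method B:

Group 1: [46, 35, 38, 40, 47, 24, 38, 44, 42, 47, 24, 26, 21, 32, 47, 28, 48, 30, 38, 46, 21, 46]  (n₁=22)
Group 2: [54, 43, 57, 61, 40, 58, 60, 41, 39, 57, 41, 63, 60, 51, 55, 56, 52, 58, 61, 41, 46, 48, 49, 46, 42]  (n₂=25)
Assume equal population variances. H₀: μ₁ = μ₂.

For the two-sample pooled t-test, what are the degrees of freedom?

df = n₁ + n₂ − 2 = 22 + 25 − 2 = 45

degrees of freedom = 45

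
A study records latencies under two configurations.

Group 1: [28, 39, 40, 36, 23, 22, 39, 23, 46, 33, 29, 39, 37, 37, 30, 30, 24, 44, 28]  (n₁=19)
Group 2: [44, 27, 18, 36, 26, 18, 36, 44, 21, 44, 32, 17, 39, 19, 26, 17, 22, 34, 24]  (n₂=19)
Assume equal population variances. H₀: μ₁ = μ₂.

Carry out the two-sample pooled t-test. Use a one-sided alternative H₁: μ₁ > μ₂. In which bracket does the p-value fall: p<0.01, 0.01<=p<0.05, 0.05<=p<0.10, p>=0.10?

x̄₁=33.000, s₁=7.356, n₁=19
x̄₂=28.632, s₂=9.702, n₂=19
s_p² = [18·7.356² + 18·9.702²]/36 = 74.1228
SE = √(s_p²·(1/19+1/19)) = 2.7933
t = (33.000−28.632)/2.7933 = 1.5639
df = 36
p-value (one-sided, H₁ greater) = 0.06329
→ bracket: 0.05<=p<0.10

p-value bracket: 0.05<=p<0.10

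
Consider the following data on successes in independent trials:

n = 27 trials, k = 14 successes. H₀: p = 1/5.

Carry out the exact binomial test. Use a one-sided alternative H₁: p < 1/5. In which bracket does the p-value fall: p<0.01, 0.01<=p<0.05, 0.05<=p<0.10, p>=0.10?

Exact binomial: n=27, k=14, p₀=1/5=0.2000
P(X≤14) from Σ C(n,i)·p₀^i·(1−p₀)^(n−i)
p-value (one-sided, H₁ less) = 0.99995
→ bracket: p>=0.10

p-value bracket: p>=0.10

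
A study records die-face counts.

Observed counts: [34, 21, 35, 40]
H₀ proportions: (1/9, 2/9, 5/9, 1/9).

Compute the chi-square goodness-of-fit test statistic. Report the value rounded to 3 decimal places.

test statistic = 93.027

n = 130; E_i = n·p_i = [14.44, 28.89, 72.22, 14.44]
χ² = (34−14.44)²/14.44 + (21−28.89)²/28.89 + (35−72.22)²/72.22 + (40−14.44)²/14.44 = 93.0269
df = 3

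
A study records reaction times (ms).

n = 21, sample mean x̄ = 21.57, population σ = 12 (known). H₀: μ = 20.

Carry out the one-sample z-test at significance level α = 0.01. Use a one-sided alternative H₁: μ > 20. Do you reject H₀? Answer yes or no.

reject H₀: no

SE = σ/√n = 12/√21 = 2.6186
z = (x̄−μ₀)/SE = (21.57−20)/2.6186 = 0.5996
p-value (one-sided, H₁ greater) = 0.27440
At α=0.01: p ≥ α → fail to reject H₀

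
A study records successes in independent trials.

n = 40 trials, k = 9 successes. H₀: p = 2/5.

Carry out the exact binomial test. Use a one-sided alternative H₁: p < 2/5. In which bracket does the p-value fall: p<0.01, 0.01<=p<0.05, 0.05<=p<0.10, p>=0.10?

p-value bracket: 0.01<=p<0.05

Exact binomial: n=40, k=9, p₀=2/5=0.4000
P(X≤9) from Σ C(n,i)·p₀^i·(1−p₀)^(n−i)
p-value (one-sided, H₁ less) = 0.01557
→ bracket: 0.01<=p<0.05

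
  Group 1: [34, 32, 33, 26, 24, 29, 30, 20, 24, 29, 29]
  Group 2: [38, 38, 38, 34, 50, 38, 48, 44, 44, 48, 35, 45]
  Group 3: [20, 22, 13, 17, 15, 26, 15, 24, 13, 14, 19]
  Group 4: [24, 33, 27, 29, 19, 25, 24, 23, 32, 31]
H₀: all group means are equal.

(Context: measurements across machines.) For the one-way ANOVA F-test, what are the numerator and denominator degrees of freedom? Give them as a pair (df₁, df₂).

k = 4 groups, N = 44 total
df = (k−1, N−k) = (4−1, 44−4) = (3, 40)

degrees of freedom = [3, 40]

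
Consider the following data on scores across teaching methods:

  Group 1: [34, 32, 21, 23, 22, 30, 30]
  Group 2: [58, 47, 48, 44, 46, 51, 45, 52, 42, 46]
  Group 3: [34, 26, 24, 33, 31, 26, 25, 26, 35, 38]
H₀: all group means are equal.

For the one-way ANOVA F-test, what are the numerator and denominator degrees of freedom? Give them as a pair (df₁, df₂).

degrees of freedom = [2, 24]

k = 3 groups, N = 27 total
df = (k−1, N−k) = (3−1, 27−3) = (2, 24)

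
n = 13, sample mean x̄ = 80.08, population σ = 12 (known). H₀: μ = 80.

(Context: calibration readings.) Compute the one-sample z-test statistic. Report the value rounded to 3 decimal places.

SE = σ/√n = 12/√13 = 3.3282
z = (x̄−μ₀)/SE = (80.08−80)/3.3282 = 0.0240

test statistic = 0.024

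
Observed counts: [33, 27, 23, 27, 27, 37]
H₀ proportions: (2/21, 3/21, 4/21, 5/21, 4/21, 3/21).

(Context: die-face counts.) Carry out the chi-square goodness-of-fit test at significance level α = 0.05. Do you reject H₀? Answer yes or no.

n = 174; E_i = n·p_i = [16.57, 24.86, 33.14, 41.43, 33.14, 24.86]
χ² = (33−16.57)²/16.57 + (27−24.86)²/24.86 + (23−33.14)²/33.14 + (27−41.43)²/41.43 + (27−33.14)²/33.14 + (37−24.86)²/24.86 = 31.6713
df = 5
p-value (upper-tail) = 0.00001
At α=0.05: p < α → reject H₀

reject H₀: yes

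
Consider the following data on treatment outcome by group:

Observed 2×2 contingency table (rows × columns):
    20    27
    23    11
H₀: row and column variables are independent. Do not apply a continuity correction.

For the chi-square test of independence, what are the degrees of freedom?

degrees of freedom = 1

df = (r−1)(c−1) = (2−1)·(2−1) = 1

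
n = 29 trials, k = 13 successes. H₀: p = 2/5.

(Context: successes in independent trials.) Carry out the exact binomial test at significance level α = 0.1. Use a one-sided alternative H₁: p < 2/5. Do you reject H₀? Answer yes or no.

Exact binomial: n=29, k=13, p₀=2/5=0.4000
P(X≤13) from Σ C(n,i)·p₀^i·(1−p₀)^(n−i)
p-value (one-sided, H₁ less) = 0.76590
At α=0.1: p ≥ α → fail to reject H₀

reject H₀: no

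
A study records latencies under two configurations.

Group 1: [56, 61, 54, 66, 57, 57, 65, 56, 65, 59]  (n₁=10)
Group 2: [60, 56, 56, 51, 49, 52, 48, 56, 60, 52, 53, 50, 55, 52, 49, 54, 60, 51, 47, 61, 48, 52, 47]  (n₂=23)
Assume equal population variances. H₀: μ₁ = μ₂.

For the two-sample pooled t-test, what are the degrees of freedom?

df = n₁ + n₂ − 2 = 10 + 23 − 2 = 31

degrees of freedom = 31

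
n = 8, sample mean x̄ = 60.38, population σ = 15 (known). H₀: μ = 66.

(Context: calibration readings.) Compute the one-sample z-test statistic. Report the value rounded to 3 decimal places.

SE = σ/√n = 15/√8 = 5.3033
z = (x̄−μ₀)/SE = (60.38−66)/5.3033 = -1.0597

test statistic = -1.060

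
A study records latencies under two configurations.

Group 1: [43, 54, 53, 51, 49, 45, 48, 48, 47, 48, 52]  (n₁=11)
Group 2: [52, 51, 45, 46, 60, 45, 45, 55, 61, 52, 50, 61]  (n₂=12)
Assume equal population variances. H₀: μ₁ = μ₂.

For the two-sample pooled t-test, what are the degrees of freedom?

df = n₁ + n₂ − 2 = 11 + 12 − 2 = 21

degrees of freedom = 21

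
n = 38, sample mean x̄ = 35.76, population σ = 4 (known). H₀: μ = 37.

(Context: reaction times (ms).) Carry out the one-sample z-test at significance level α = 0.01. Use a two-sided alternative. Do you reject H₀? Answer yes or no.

reject H₀: no

SE = σ/√n = 4/√38 = 0.6489
z = (x̄−μ₀)/SE = (35.76−37)/0.6489 = -1.9110
p-value (two-sided) = 0.05601
At α=0.01: p ≥ α → fail to reject H₀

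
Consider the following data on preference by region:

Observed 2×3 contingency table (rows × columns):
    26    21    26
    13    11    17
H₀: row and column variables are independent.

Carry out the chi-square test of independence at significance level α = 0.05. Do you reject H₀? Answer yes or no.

reject H₀: no

Row totals [73, 41], col totals [39, 32, 43], n=114
χ² = (26−24.97)²/24.97 + (21−20.49)²/20.49 + (26−27.54)²/27.54 + (13−14.03)²/14.03 + (11−11.51)²/11.51 + (17−15.46)²/15.46 = 0.3904
df = 2
p-value (upper-tail) = 0.82269
At α=0.05: p ≥ α → fail to reject H₀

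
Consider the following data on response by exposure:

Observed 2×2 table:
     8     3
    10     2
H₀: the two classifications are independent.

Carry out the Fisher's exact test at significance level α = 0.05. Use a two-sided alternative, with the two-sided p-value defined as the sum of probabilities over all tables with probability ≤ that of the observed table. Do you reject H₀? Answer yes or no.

Margins: r₁=11, r₂=12, c₁=18, c₂=5, n=23
p_obs = C(11,8)·C(12,10)/C(23,18); sum pmf over tables with pmf ≤ p_obs
p-value (two-sided) = 0.64041
At α=0.05: p ≥ α → fail to reject H₀

reject H₀: no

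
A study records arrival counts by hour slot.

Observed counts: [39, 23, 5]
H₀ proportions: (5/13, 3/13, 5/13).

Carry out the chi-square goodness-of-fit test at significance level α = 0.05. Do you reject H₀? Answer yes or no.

n = 67; E_i = n·p_i = [25.77, 15.46, 25.77]
χ² = (39−25.77)²/25.77 + (23−15.46)²/15.46 + (5−25.77)²/25.77 = 27.2080
df = 2
p-value (upper-tail) = 0.00000
At α=0.05: p < α → reject H₀

reject H₀: yes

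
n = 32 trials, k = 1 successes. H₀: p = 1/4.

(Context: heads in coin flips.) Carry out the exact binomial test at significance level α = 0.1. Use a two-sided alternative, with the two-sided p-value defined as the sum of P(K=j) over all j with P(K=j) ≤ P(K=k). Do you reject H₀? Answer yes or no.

reject H₀: yes

Exact binomial: n=32, k=1, p₀=1/4=0.2500
P(X=j) = C(n,j)·p₀^j·(1−p₀)^(n−j); p = Σ P(X=j) over j with P(X=j) ≤ P(X=1)
p-value (two-sided) = 0.00177
At α=0.1: p < α → reject H₀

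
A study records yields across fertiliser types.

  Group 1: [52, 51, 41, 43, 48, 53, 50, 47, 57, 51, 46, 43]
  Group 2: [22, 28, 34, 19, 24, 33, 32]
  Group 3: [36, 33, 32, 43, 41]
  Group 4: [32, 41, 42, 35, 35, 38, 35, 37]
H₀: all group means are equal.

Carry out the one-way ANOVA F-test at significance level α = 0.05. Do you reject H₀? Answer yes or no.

Group means [48.50, 27.43, 37.00, 36.88], grand mean 39.188
SSB = Σnᵢ(x̄ᵢ−x̄)² = 2075.286; SSW = ΣΣ(x−x̄ᵢ)² = 625.589
MSB = 2075.286/3 = 691.7619; MSW = 625.589/28 = 22.3425
F = MSB/MSW = 30.9617
df = (3, 28)
p-value (upper-tail) = 0.00000
At α=0.05: p < α → reject H₀

reject H₀: yes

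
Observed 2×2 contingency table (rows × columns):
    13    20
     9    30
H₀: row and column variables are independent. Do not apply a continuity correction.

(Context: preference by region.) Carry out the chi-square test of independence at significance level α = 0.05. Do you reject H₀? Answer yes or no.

Row totals [33, 39], col totals [22, 50], n=72
χ² = (13−10.08)²/10.08 + (20−22.92)²/22.92 + (9−11.92)²/11.92 + (30−27.08)²/27.08 = 2.2428
df = 1
p-value (upper-tail) = 0.13423
At α=0.05: p ≥ α → fail to reject H₀

reject H₀: no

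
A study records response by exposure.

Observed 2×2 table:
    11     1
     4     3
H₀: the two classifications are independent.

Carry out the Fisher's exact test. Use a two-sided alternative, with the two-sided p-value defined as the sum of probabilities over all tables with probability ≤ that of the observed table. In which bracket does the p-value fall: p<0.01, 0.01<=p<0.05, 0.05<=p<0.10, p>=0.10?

p-value bracket: p>=0.10

Margins: r₁=12, r₂=7, c₁=15, c₂=4, n=19
p_obs = C(12,11)·C(7,4)/C(19,15); sum pmf over tables with pmf ≤ p_obs
p-value (two-sided) = 0.11739
→ bracket: p>=0.10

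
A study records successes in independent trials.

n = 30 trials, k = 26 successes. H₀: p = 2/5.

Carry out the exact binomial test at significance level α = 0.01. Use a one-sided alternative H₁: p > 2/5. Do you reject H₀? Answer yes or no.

Exact binomial: n=30, k=26, p₀=2/5=0.4000
P(X≥26) from Σ C(n,i)·p₀^i·(1−p₀)^(n−i)
p-value (one-sided, H₁ greater) = 0.00000
At α=0.01: p < α → reject H₀

reject H₀: yes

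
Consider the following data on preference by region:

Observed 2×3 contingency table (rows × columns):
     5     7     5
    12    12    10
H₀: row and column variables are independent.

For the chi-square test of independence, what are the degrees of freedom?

df = (r−1)(c−1) = (2−1)·(3−1) = 2

degrees of freedom = 2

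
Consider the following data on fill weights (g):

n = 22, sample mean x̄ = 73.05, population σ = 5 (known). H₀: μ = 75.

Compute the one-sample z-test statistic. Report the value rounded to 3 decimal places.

test statistic = -1.829

SE = σ/√n = 5/√22 = 1.0660
z = (x̄−μ₀)/SE = (73.05−75)/1.0660 = -1.8293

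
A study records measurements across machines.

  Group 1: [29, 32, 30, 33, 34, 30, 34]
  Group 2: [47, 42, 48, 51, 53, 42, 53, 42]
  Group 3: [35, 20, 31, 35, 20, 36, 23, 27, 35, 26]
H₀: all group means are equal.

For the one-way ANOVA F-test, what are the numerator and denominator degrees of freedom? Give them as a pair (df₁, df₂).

degrees of freedom = [2, 22]

k = 3 groups, N = 25 total
df = (k−1, N−k) = (3−1, 25−3) = (2, 22)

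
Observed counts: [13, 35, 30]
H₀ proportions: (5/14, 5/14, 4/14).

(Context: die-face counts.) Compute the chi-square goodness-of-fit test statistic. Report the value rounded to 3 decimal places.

n = 78; E_i = n·p_i = [27.86, 27.86, 22.29]
χ² = (13−27.86)²/27.86 + (35−27.86)²/27.86 + (30−22.29)²/22.29 = 12.4256
df = 2

test statistic = 12.426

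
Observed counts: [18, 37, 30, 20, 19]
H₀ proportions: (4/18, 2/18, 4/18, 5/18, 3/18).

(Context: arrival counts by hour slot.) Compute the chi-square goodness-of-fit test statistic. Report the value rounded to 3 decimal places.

n = 124; E_i = n·p_i = [27.56, 13.78, 27.56, 34.44, 20.67]
χ² = (18−27.56)²/27.56 + (37−13.78)²/13.78 + (30−27.56)²/27.56 + (20−34.44)²/34.44 + (19−20.67)²/20.67 = 48.8629
df = 4

test statistic = 48.863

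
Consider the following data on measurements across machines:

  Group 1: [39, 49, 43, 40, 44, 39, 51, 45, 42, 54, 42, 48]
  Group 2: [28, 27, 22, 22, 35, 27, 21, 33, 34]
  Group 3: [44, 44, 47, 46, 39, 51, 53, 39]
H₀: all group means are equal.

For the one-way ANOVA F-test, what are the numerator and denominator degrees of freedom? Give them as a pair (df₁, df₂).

k = 3 groups, N = 29 total
df = (k−1, N−k) = (3−1, 29−3) = (2, 26)

degrees of freedom = [2, 26]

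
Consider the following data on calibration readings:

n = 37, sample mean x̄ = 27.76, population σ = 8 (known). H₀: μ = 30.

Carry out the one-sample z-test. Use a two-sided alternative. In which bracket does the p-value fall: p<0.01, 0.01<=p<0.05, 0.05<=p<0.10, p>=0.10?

SE = σ/√n = 8/√37 = 1.3152
z = (x̄−μ₀)/SE = (27.76−30)/1.3152 = -1.7032
p-value (two-sided) = 0.08854
→ bracket: 0.05<=p<0.10

p-value bracket: 0.05<=p<0.10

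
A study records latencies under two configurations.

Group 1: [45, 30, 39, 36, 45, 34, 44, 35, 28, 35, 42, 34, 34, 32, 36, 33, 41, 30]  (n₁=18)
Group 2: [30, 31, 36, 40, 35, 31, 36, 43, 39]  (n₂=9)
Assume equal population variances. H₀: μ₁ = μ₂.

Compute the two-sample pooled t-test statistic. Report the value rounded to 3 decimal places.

test statistic = 0.298

x̄₁=36.278, s₁=5.256, n₁=18
x̄₂=35.667, s₂=4.472, n₂=9
s_p² = [17·5.256² + 8·4.472²]/25 = 25.1844
SE = √(s_p²·(1/18+1/9)) = 2.0488
t = (36.278−35.667)/2.0488 = 0.2983
df = 25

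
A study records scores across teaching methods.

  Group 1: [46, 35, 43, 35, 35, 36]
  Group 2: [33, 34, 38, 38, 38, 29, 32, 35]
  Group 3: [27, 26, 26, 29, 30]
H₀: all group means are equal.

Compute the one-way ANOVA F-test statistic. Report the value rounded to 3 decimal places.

Group means [38.33, 34.62, 27.60], grand mean 33.947
SSB = Σnᵢ(x̄ᵢ−x̄)² = 320.539; SSW = ΣΣ(x−x̄ᵢ)² = 208.408
MSB = 320.539/2 = 160.2695; MSW = 208.408/16 = 13.0255
F = MSB/MSW = 12.3043
df = (2, 16)

test statistic = 12.304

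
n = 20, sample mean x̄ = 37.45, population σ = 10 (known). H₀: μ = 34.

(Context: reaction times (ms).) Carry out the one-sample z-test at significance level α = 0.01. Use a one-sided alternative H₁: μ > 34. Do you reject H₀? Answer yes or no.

SE = σ/√n = 10/√20 = 2.2361
z = (x̄−μ₀)/SE = (37.45−34)/2.2361 = 1.5429
p-value (one-sided, H₁ greater) = 0.06143
At α=0.01: p ≥ α → fail to reject H₀

reject H₀: no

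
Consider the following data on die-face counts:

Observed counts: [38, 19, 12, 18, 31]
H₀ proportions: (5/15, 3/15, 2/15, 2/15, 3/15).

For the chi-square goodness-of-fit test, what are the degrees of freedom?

df = k − 1 = 5 − 1 = 4

degrees of freedom = 4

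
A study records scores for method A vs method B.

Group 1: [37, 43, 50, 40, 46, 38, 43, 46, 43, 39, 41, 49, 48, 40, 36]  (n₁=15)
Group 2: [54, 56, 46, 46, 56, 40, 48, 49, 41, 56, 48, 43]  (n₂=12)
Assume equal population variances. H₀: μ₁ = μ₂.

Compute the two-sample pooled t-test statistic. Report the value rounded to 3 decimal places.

x̄₁=42.600, s₁=4.421, n₁=15
x̄₂=48.583, s₂=5.807, n₂=12
s_p² = [14·4.421² + 11·5.807²]/25 = 25.7807
SE = √(s_p²·(1/15+1/12)) = 1.9665
t = (42.600−48.583)/1.9665 = -3.0426
df = 25

test statistic = -3.043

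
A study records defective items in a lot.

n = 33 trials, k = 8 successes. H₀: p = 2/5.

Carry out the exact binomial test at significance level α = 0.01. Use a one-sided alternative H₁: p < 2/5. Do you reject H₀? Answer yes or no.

reject H₀: no

Exact binomial: n=33, k=8, p₀=2/5=0.4000
P(X≤8) from Σ C(n,i)·p₀^i·(1−p₀)^(n−i)
p-value (one-sided, H₁ less) = 0.04442
At α=0.01: p ≥ α → fail to reject H₀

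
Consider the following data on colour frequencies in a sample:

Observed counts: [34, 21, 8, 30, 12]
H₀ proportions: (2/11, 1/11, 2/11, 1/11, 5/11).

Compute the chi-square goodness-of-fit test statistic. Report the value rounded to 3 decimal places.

test statistic = 102.408

n = 105; E_i = n·p_i = [19.09, 9.55, 19.09, 9.55, 47.73]
χ² = (34−19.09)²/19.09 + (21−9.55)²/9.55 + (8−19.09)²/19.09 + (30−9.55)²/9.55 + (12−47.73)²/47.73 = 102.4076
df = 4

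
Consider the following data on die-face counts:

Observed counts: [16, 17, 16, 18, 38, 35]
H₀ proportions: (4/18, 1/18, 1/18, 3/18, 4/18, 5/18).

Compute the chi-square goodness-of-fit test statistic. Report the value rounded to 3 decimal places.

n = 140; E_i = n·p_i = [31.11, 7.78, 7.78, 23.33, 31.11, 38.89]
χ² = (16−31.11)²/31.11 + (17−7.78)²/7.78 + (16−7.78)²/7.78 + (18−23.33)²/23.33 + (38−31.11)²/31.11 + (35−38.89)²/38.89 = 30.1000
df = 5

test statistic = 30.100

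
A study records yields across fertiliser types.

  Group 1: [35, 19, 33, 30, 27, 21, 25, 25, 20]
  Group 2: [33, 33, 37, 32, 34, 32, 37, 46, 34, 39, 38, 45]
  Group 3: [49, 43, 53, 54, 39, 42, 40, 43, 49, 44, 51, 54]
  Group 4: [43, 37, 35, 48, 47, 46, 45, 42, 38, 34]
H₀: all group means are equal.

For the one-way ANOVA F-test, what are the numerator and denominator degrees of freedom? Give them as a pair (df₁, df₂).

degrees of freedom = [3, 39]

k = 4 groups, N = 43 total
df = (k−1, N−k) = (4−1, 43−4) = (3, 39)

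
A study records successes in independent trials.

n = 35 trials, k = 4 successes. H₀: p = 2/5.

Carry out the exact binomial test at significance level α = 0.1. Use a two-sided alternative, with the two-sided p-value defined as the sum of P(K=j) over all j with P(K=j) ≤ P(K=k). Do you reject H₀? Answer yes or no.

Exact binomial: n=35, k=4, p₀=2/5=0.4000
P(X=j) = C(n,j)·p₀^j·(1−p₀)^(n−j); p = Σ P(X=j) over j with P(X=j) ≤ P(X=4)
p-value (two-sided) = 0.00038
At α=0.1: p < α → reject H₀

reject H₀: yes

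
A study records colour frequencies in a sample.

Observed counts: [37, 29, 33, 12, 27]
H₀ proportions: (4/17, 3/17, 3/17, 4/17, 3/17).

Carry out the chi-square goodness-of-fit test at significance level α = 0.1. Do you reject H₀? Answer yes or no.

n = 138; E_i = n·p_i = [32.47, 24.35, 24.35, 32.47, 24.35]
χ² = (37−32.47)²/32.47 + (29−24.35)²/24.35 + (33−24.35)²/24.35 + (12−32.47)²/32.47 + (27−24.35)²/24.35 = 17.7820
df = 4
p-value (upper-tail) = 0.00136
At α=0.1: p < α → reject H₀

reject H₀: yes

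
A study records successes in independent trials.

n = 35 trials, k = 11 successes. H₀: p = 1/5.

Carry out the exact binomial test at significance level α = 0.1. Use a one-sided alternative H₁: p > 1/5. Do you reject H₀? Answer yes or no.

reject H₀: yes

Exact binomial: n=35, k=11, p₀=1/5=0.2000
P(X≥11) from Σ C(n,i)·p₀^i·(1−p₀)^(n−i)
p-value (one-sided, H₁ greater) = 0.07471
At α=0.1: p < α → reject H₀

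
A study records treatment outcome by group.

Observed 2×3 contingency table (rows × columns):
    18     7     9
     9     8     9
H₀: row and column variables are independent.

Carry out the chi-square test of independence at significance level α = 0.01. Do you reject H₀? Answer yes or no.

reject H₀: no

Row totals [34, 26], col totals [27, 15, 18], n=60
χ² = (18−15.30)²/15.30 + (7−8.50)²/8.50 + (9−10.20)²/10.20 + (9−11.70)²/11.70 + (8−6.50)²/6.50 + (9−7.80)²/7.80 = 2.0362
df = 2
p-value (upper-tail) = 0.36128
At α=0.01: p ≥ α → fail to reject H₀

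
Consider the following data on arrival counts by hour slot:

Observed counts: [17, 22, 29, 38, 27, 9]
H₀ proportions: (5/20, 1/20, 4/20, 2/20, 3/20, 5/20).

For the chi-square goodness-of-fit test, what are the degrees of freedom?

degrees of freedom = 5

df = k − 1 = 6 − 1 = 5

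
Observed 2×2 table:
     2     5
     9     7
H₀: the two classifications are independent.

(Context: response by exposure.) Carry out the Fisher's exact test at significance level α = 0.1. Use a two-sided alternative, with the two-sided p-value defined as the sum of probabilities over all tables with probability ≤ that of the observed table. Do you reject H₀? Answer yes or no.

reject H₀: no

Margins: r₁=7, r₂=16, c₁=11, c₂=12, n=23
p_obs = C(7,2)·C(16,9)/C(23,11); sum pmf over tables with pmf ≤ p_obs
p-value (two-sided) = 0.37071
At α=0.1: p ≥ α → fail to reject H₀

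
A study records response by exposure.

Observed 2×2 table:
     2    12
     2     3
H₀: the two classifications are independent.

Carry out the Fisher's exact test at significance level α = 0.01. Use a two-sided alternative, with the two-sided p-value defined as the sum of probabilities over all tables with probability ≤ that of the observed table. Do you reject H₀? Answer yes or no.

reject H₀: no

Margins: r₁=14, r₂=5, c₁=4, c₂=15, n=19
p_obs = C(14,2)·C(5,2)/C(19,4); sum pmf over tables with pmf ≤ p_obs
p-value (two-sided) = 0.27219
At α=0.01: p ≥ α → fail to reject H₀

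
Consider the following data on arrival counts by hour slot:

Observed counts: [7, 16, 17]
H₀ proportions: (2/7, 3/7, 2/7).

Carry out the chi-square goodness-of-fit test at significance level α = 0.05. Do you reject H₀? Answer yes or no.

n = 40; E_i = n·p_i = [11.43, 17.14, 11.43]
χ² = (7−11.43)²/11.43 + (16−17.14)²/17.14 + (17−11.43)²/11.43 = 4.5083
df = 2
p-value (upper-tail) = 0.10496
At α=0.05: p ≥ α → fail to reject H₀

reject H₀: no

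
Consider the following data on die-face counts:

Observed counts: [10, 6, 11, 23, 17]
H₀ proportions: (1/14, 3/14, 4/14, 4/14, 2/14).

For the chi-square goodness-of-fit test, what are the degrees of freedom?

df = k − 1 = 5 − 1 = 4

degrees of freedom = 4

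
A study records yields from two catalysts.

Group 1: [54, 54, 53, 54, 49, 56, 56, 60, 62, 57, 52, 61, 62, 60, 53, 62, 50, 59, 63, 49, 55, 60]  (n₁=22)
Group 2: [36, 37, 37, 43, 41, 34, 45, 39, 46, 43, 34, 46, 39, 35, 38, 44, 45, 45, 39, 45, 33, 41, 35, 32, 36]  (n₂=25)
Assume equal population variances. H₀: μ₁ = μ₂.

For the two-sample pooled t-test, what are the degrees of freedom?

degrees of freedom = 45

df = n₁ + n₂ − 2 = 22 + 25 − 2 = 45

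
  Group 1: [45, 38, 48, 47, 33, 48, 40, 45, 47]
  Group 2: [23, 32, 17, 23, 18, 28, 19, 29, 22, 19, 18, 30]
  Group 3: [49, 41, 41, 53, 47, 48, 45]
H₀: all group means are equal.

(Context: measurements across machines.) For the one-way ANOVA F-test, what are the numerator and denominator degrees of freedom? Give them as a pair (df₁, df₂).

degrees of freedom = [2, 25]

k = 3 groups, N = 28 total
df = (k−1, N−k) = (3−1, 28−3) = (2, 25)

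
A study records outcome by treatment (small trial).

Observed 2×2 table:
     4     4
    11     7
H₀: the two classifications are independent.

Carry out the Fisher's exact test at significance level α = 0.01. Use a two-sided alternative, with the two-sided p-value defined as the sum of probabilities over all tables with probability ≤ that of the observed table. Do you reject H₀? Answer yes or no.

Margins: r₁=8, r₂=18, c₁=15, c₂=11, n=26
p_obs = C(8,4)·C(18,11)/C(26,15); sum pmf over tables with pmf ≤ p_obs
p-value (two-sided) = 0.68284
At α=0.01: p ≥ α → fail to reject H₀

reject H₀: no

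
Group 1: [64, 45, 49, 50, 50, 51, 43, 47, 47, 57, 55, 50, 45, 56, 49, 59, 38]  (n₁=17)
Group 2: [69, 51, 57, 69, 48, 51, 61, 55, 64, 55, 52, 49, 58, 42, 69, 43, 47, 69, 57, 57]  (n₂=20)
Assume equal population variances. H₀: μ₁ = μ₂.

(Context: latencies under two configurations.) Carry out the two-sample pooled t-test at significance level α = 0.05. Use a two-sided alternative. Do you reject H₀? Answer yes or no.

x̄₁=50.294, s₁=6.371, n₁=17
x̄₂=56.150, s₂=8.580, n₂=20
s_p² = [16·6.371² + 19·8.580²]/35 = 58.5166
SE = √(s_p²·(1/17+1/20)) = 2.5235
t = (50.294−56.150)/2.5235 = -2.3206
df = 35
p-value (two-sided) = 0.02626
At α=0.05: p < α → reject H₀

reject H₀: yes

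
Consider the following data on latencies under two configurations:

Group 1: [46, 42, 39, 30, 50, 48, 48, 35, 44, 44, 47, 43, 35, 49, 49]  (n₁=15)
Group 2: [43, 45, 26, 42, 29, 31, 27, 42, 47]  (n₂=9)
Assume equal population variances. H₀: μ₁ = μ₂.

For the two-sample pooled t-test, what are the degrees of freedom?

degrees of freedom = 22

df = n₁ + n₂ − 2 = 15 + 9 − 2 = 22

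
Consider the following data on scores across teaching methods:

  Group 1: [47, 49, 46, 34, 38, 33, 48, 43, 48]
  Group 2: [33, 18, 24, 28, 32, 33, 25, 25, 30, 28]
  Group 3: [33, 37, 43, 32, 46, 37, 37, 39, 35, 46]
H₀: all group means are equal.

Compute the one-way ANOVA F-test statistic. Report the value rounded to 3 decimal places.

test statistic = 20.885

Group means [42.89, 27.60, 38.50], grand mean 36.103
SSB = Σnᵢ(x̄ᵢ−x̄)² = 1194.901; SSW = ΣΣ(x−x̄ᵢ)² = 743.789
MSB = 1194.901/2 = 597.4504; MSW = 743.789/26 = 28.6073
F = MSB/MSW = 20.8846
df = (2, 26)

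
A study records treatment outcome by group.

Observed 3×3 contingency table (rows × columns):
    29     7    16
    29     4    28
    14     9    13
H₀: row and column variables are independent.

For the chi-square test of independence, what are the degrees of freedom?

degrees of freedom = 4

df = (r−1)(c−1) = (3−1)·(3−1) = 4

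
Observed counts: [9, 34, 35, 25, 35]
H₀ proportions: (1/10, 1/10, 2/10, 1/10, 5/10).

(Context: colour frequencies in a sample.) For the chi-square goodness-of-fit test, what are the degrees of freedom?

degrees of freedom = 4

df = k − 1 = 5 − 1 = 4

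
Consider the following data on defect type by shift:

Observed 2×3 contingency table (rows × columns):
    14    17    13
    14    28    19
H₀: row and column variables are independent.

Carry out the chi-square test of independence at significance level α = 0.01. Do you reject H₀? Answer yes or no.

Row totals [44, 61], col totals [28, 45, 32], n=105
χ² = (14−11.73)²/11.73 + (17−18.86)²/18.86 + (13−13.41)²/13.41 + (14−16.27)²/16.27 + (28−26.14)²/26.14 + (19−18.59)²/18.59 = 1.0901
df = 2
p-value (upper-tail) = 0.57982
At α=0.01: p ≥ α → fail to reject H₀

reject H₀: no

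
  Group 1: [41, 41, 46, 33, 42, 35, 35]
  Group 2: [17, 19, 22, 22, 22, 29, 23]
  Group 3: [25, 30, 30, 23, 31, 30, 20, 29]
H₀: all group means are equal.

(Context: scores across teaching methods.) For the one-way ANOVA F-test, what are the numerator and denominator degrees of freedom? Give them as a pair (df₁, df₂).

degrees of freedom = [2, 19]

k = 3 groups, N = 22 total
df = (k−1, N−k) = (3−1, 22−3) = (2, 19)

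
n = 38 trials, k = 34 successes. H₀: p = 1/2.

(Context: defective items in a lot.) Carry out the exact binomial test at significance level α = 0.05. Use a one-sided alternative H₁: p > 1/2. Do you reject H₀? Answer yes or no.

reject H₀: yes

Exact binomial: n=38, k=34, p₀=1/2=0.5000
P(X≥34) from Σ C(n,i)·p₀^i·(1−p₀)^(n−i)
p-value (one-sided, H₁ greater) = 0.00000
At α=0.05: p < α → reject H₀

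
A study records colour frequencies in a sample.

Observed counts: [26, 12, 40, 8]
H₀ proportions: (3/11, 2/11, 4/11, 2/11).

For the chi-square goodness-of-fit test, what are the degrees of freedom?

degrees of freedom = 3

df = k − 1 = 4 − 1 = 3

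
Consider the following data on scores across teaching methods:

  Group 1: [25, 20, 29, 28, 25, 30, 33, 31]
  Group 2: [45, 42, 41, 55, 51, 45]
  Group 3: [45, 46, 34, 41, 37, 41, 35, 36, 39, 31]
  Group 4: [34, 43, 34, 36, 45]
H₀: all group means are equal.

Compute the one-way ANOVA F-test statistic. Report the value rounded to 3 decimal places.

test statistic = 18.180

Group means [27.62, 46.50, 38.50, 38.40], grand mean 37.138
SSB = Σnᵢ(x̄ᵢ−x̄)² = 1276.373; SSW = ΣΣ(x−x̄ᵢ)² = 585.075
MSB = 1276.373/3 = 425.4578; MSW = 585.075/25 = 23.4030
F = MSB/MSW = 18.1796
df = (3, 25)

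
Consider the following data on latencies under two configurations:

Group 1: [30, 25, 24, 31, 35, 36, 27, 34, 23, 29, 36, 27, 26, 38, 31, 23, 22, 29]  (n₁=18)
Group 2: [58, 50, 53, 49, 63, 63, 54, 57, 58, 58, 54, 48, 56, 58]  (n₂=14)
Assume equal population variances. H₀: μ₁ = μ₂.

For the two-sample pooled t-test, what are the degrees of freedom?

df = n₁ + n₂ − 2 = 18 + 14 − 2 = 30

degrees of freedom = 30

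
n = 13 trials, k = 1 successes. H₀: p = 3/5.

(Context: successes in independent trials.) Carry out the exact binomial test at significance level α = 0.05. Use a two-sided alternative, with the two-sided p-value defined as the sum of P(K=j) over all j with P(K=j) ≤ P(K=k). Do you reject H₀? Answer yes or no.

reject H₀: yes

Exact binomial: n=13, k=1, p₀=3/5=0.6000
P(X=j) = C(n,j)·p₀^j·(1−p₀)^(n−j); p = Σ P(X=j) over j with P(X=j) ≤ P(X=1)
p-value (two-sided) = 0.00014
At α=0.05: p < α → reject H₀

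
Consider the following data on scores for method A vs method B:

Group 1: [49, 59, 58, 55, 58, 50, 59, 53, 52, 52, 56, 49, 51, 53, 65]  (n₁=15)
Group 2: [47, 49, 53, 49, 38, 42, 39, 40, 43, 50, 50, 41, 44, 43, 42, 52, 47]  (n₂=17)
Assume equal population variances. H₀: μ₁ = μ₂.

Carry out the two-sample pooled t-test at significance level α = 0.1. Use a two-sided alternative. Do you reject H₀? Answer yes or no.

reject H₀: yes

x̄₁=54.600, s₁=4.532, n₁=15
x̄₂=45.235, s₂=4.711, n₂=17
s_p² = [14·4.532² + 16·4.711²]/30 = 21.4220
SE = √(s_p²·(1/15+1/17)) = 1.6396
t = (54.600−45.235)/1.6396 = 5.7116
df = 30
p-value (two-sided) = 0.00000
At α=0.1: p < α → reject H₀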